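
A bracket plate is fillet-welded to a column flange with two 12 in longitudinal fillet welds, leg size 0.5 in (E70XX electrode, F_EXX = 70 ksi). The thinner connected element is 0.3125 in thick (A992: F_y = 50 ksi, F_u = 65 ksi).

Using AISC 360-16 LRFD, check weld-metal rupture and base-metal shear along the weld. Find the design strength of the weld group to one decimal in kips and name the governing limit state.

Weld metal: throat = 0.707×0.5 = 0.3535 in, L = 2×12 = 24 in. φR_n = 0.75 × 0.6 × 70 × 0.3535 × 24 = 267.2 kips.
Base metal shear (0.3125 in plate): yield φR_n = 1.0×0.6×50×0.3125×24 = 225.0 kips; rupture φR_n = 0.75×0.6×65×0.3125×24 = 219.4 kips; take 219.4 kips (rupture).
Governing: min(267.2, 219.4) = 219.4 kips → base-metal shear.

219.4 kips (base-metal shear governs)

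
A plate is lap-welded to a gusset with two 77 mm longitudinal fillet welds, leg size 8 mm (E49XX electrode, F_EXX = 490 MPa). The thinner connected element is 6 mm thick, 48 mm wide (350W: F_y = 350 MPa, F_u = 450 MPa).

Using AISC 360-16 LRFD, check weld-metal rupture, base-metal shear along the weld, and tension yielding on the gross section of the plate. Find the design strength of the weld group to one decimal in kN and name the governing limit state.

Weld metal: throat = 0.707×8 = 5.656 mm, L = 2×77 = 154 mm. φR_n = 0.75 × 0.6 × 490 × 5.656 × 154 = 192.1 kN.
Base metal shear (6 mm plate): yield φR_n = 1.0×0.6×350×6×154 = 194.0 kN; rupture φR_n = 0.75×0.6×450×6×154 = 187.1 kN; take 187.1 kN (rupture).
Tension yield (gross): A_g = 48×6 = 288 mm². φR_n = 0.90 × 350 × 288 = 90.7 kN.
Governing: min(192.1, 187.1, 90.7) = 90.7 kN → gross-section yield.

90.7 kN (gross-section yield governs)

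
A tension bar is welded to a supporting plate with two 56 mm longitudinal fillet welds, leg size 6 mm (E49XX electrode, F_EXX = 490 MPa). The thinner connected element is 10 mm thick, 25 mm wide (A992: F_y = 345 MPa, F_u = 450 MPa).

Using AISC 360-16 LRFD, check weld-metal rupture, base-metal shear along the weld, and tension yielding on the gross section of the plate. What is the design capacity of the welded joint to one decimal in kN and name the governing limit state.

77.6 kN (gross-section yield governs)

Weld metal: throat = 0.707×6 = 4.242 mm, L = 2×56 = 112 mm. φR_n = 0.75 × 0.6 × 490 × 4.242 × 112 = 104.8 kN.
Base metal shear (10 mm plate): yield φR_n = 1.0×0.6×345×10×112 = 231.8 kN; rupture φR_n = 0.75×0.6×450×10×112 = 226.8 kN; take 226.8 kN (rupture).
Tension yield (gross): A_g = 25×10 = 250 mm². φR_n = 0.90 × 345 × 250 = 77.6 kN.
Governing: min(104.8, 226.8, 77.6) = 77.6 kN → gross-section yield.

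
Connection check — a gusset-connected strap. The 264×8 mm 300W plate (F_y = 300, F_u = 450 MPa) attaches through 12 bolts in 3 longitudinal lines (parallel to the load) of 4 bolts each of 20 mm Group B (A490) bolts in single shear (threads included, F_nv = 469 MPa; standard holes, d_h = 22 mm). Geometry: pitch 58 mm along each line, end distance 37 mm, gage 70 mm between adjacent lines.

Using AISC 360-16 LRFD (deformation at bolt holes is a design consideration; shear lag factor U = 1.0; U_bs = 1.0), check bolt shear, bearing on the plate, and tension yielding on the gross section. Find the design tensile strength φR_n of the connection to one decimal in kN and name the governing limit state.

Bolt shear: A_b = π(20)²/4 = 314.16 mm². φR_n = 0.75 × 469 × 314.16 × 12 × 1 = 1326.1 kN.
Bearing (8 mm plate, F_u = 450 MPa): end bolts L_c = 37 − 22/2 = 26, R_n = min(1.2×26×8×450, 2.4×20×8×450) = 112.32 kN/bolt; interior L_c = 58 − 22 = 36, R_n = 155.52 kN/bolt. φR_n = 0.75 × (3×112.32 + 9×155.52) = 1302.5 kN.
Tension yield (gross): A_g = 264×8 = 2112 mm². φR_n = 0.90 × 300 × 2112 = 570.2 kN.
Governing: min(1326.1, 1302.5, 570.2) = 570.2 kN → gross-section yield.

570.2 kN (gross-section yield governs)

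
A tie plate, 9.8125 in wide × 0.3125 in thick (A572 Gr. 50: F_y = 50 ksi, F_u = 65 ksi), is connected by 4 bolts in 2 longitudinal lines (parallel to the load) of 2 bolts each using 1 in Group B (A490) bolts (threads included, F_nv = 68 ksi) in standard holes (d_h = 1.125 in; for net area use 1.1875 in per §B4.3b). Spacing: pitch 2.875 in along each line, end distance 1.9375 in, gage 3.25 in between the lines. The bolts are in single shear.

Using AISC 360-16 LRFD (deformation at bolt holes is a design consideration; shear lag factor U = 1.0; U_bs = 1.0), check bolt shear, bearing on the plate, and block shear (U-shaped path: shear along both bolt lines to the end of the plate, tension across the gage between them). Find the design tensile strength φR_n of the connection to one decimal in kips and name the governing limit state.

86.8 kips (block shear governs)

Bolt shear: A_b = π(1)²/4 = 0.7854 in². φR_n = 0.75 × 68 × 0.7854 × 4 × 1 = 160.2 kips.
Bearing (0.3125 in plate, F_u = 65 ksi): end bolts L_c = 1.9375 − 1.125/2 = 1.375, R_n = min(1.2×1.375×0.3125×65, 2.4×1×0.3125×65) = 33.516 kips/bolt; interior L_c = 2.875 − 1.125 = 1.75, R_n = 42.656 kips/bolt. φR_n = 0.75 × (2×33.516 + 2×42.656) = 114.3 kips.
Block shear: shear path 2×[1.9375+1×2.875] = 2×4.8125 in, A_gv = 3.0078, A_nv = 2×(4.8125 − 1.5×1.1875)×0.3125 = 1.8945 in²; tension across gage: (3.25 − 1×1.1875)×0.3125 = 0.64453 in². R_n = min(0.6×65×1.8945, 0.6×50×3.0078) + 1.0×65×0.64453 = min(73.886, 90.234) + 41.894 = 115.78 kips. φR_n = 0.75 × 115.78 = 86.8 kips.
Governing: min(160.2, 114.3, 86.8) = 86.8 kips → block shear.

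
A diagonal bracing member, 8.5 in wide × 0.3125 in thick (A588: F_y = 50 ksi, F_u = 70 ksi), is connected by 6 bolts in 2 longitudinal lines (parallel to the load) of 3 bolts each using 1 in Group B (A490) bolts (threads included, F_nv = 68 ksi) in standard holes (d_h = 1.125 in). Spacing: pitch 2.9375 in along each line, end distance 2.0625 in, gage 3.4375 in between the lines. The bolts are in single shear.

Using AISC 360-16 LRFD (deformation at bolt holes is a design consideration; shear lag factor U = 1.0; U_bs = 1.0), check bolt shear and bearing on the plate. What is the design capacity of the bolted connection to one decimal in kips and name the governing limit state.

Bolt shear: A_b = π(1)²/4 = 0.7854 in². φR_n = 0.75 × 68 × 0.7854 × 6 × 1 = 240.3 kips.
Bearing (0.3125 in plate, F_u = 70 ksi): end bolts L_c = 2.0625 − 1.125/2 = 1.5, R_n = min(1.2×1.5×0.3125×70, 2.4×1×0.3125×70) = 39.375 kips/bolt; interior L_c = 2.9375 − 1.125 = 1.8125, R_n = 47.578 kips/bolt. φR_n = 0.75 × (2×39.375 + 4×47.578) = 201.8 kips.
Governing: min(240.3, 201.8) = 201.8 kips → bearing.

201.8 kips (bearing governs)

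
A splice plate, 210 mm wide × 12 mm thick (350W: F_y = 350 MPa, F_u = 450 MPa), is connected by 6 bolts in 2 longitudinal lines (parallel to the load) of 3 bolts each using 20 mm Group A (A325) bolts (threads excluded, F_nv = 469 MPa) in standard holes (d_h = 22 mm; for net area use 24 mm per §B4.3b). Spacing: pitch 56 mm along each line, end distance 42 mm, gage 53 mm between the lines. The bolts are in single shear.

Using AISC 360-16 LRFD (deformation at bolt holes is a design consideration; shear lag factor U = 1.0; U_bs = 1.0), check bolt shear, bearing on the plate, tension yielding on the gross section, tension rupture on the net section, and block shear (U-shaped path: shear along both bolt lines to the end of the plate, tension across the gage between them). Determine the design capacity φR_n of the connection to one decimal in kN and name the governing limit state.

Bolt shear: A_b = π(20)²/4 = 314.16 mm². φR_n = 0.75 × 469 × 314.16 × 6 × 1 = 663.0 kN.
Bearing (12 mm plate, F_u = 450 MPa): end bolts L_c = 42 − 22/2 = 31, R_n = min(1.2×31×12×450, 2.4×20×12×450) = 200.88 kN/bolt; interior L_c = 56 − 22 = 34, R_n = 220.32 kN/bolt. φR_n = 0.75 × (2×200.88 + 4×220.32) = 962.3 kN.
Tension yield (gross): A_g = 210×12 = 2520 mm². φR_n = 0.90 × 350 × 2520 = 793.8 kN.
Tension rupture (net): A_n = (210 − 2×24)×12 = 1944 mm² (U = 1.0, A_e = A_n). φR_n = 0.75 × 450 × 1944 = 656.1 kN.
Block shear: shear path 2×[42+2×56] = 2×154 mm, A_gv = 3696, A_nv = 2×(154 − 2.5×24)×12 = 2256 mm²; tension across gage: (53 − 1×24)×12 = 348 mm². R_n = min(0.6×450×2256, 0.6×350×3696) + 1.0×450×348 = min(609.12, 776.16) + 156.6 = 765.72 kN. φR_n = 0.75 × 765.72 = 574.3 kN.
Governing: min(663.0, 962.3, 793.8, 656.1, 574.3) = 574.3 kN → block shear.

574.3 kN (block shear governs)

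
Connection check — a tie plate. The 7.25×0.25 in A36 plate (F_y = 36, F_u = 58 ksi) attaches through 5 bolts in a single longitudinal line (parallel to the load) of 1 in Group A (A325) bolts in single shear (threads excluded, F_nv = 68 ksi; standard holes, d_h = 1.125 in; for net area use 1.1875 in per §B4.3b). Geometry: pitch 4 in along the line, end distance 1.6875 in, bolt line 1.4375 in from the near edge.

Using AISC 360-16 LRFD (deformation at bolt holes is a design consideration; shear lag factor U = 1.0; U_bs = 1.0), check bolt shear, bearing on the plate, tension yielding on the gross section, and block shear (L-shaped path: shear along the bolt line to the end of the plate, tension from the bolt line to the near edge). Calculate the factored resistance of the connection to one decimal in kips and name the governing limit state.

Bolt shear: A_b = π(1)²/4 = 0.7854 in². φR_n = 0.75 × 68 × 0.7854 × 5 × 1 = 200.3 kips.
Bearing (0.25 in plate, F_u = 58 ksi): end bolts L_c = 1.6875 − 1.125/2 = 1.125, R_n = min(1.2×1.125×0.25×58, 2.4×1×0.25×58) = 19.575 kips/bolt; interior L_c = 4 − 1.125 = 2.875, R_n = 34.8 kips/bolt. φR_n = 0.75 × (1×19.575 + 4×34.8) = 119.1 kips.
Tension yield (gross): A_g = 7.25×0.25 = 1.8125 in². φR_n = 0.90 × 36 × 1.8125 = 58.7 kips.
Block shear: shear path 1×[1.6875+4×4] = 1×17.6875 in, A_gv = 4.4219, A_nv = 1×(17.6875 − 4.5×1.1875)×0.25 = 3.0859 in²; tension to near edge: (1.4375 − 0.5×1.1875)×0.25 = 0.21094 in². R_n = min(0.6×58×3.0859, 0.6×36×4.4219) + 1.0×58×0.21094 = min(107.39, 95.513) + 12.235 = 107.75 kips. φR_n = 0.75 × 107.75 = 80.8 kips.
Governing: min(200.3, 119.1, 58.7, 80.8) = 58.7 kips → gross-section yield.

58.7 kips (gross-section yield governs)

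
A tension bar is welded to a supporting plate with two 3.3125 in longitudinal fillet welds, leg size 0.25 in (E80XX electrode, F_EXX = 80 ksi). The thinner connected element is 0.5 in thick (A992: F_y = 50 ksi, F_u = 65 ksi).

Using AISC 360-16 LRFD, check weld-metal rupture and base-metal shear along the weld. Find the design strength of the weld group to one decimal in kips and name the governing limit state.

Weld metal: throat = 0.707×0.25 = 0.17675 in, L = 2×3.3125 = 6.625 in. φR_n = 0.75 × 0.6 × 80 × 0.17675 × 6.625 = 42.2 kips.
Base metal shear (0.5 in plate): yield φR_n = 1.0×0.6×50×0.5×6.625 = 99.4 kips; rupture φR_n = 0.75×0.6×65×0.5×6.625 = 96.9 kips; take 96.9 kips (rupture).
Governing: min(42.2, 96.9) = 42.2 kips → weld metal.

42.2 kips (weld metal governs)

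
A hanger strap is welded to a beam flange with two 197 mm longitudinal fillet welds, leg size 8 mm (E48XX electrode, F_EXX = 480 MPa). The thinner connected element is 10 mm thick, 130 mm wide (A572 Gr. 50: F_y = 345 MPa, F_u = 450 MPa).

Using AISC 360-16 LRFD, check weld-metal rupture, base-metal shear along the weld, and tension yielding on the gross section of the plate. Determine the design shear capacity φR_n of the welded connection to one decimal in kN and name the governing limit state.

Weld metal: throat = 0.707×8 = 5.656 mm, L = 2×197 = 394 mm. φR_n = 0.75 × 0.6 × 480 × 5.656 × 394 = 481.3 kN.
Base metal shear (10 mm plate): yield φR_n = 1.0×0.6×345×10×394 = 815.6 kN; rupture φR_n = 0.75×0.6×450×10×394 = 797.9 kN; take 797.9 kN (rupture).
Tension yield (gross): A_g = 130×10 = 1300 mm². φR_n = 0.90 × 345 × 1300 = 403.7 kN.
Governing: min(481.3, 797.9, 403.7) = 403.7 kN → gross-section yield.

403.7 kN (gross-section yield governs)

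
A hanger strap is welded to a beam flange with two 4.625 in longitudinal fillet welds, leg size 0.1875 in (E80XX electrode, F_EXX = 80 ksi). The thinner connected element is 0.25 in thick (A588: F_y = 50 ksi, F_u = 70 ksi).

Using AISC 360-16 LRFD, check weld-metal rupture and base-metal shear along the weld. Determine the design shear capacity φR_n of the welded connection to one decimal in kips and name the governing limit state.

44.1 kips (weld metal governs)

Weld metal: throat = 0.707×0.1875 = 0.13256 in, L = 2×4.625 = 9.25 in. φR_n = 0.75 × 0.6 × 80 × 0.13256 × 9.25 = 44.1 kips.
Base metal shear (0.25 in plate): yield φR_n = 1.0×0.6×50×0.25×9.25 = 69.4 kips; rupture φR_n = 0.75×0.6×70×0.25×9.25 = 72.8 kips; take 69.4 kips (yield).
Governing: min(44.1, 69.4) = 44.1 kips → weld metal.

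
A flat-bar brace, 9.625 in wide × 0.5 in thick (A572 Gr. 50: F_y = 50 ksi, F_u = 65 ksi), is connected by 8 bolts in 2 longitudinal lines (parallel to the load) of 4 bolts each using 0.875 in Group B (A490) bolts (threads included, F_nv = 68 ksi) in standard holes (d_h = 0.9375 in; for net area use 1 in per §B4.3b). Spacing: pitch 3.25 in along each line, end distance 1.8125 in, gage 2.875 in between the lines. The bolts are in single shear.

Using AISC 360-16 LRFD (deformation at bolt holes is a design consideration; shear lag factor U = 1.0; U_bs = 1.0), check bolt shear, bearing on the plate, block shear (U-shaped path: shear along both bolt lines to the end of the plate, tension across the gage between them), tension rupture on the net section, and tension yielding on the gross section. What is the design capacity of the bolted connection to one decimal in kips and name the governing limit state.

Bolt shear: A_b = π(0.875)²/4 = 0.60132 in². φR_n = 0.75 × 68 × 0.60132 × 8 × 1 = 245.3 kips.
Bearing (0.5 in plate, F_u = 65 ksi): end bolts L_c = 1.8125 − 0.9375/2 = 1.34375, R_n = min(1.2×1.34375×0.5×65, 2.4×0.875×0.5×65) = 52.406 kips/bolt; interior L_c = 3.25 − 0.9375 = 2.3125, R_n = 68.25 kips/bolt. φR_n = 0.75 × (2×52.406 + 6×68.25) = 385.7 kips.
Block shear: shear path 2×[1.8125+3×3.25] = 2×11.5625 in, A_gv = 11.563, A_nv = 2×(11.5625 − 3.5×1)×0.5 = 8.0625 in²; tension across gage: (2.875 − 1×1)×0.5 = 0.9375 in². R_n = min(0.6×65×8.0625, 0.6×50×11.563) + 1.0×65×0.9375 = min(314.44, 346.89) + 60.938 = 375.38 kips. φR_n = 0.75 × 375.38 = 281.5 kips.
Tension rupture (net): A_n = (9.625 − 2×1)×0.5 = 3.8125 in² (U = 1.0, A_e = A_n). φR_n = 0.75 × 65 × 3.8125 = 185.9 kips.
Tension yield (gross): A_g = 9.625×0.5 = 4.8125 in². φR_n = 0.90 × 50 × 4.8125 = 216.6 kips.
Governing: min(245.3, 385.7, 281.5, 185.9, 216.6) = 185.9 kips → net-section rupture.

185.9 kips (net-section rupture governs)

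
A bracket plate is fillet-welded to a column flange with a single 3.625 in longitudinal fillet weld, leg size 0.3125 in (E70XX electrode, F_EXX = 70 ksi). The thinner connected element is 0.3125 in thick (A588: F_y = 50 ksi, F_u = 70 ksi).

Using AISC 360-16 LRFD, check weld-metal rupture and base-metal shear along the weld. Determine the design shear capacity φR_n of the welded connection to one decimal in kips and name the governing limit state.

25.2 kips (weld metal governs)

Weld metal: throat = 0.707×0.3125 = 0.22094 in, L = 3.625 in. φR_n = 0.75 × 0.6 × 70 × 0.22094 × 3.625 = 25.2 kips.
Base metal shear (0.3125 in plate): yield φR_n = 1.0×0.6×50×0.3125×3.625 = 34.0 kips; rupture φR_n = 0.75×0.6×70×0.3125×3.625 = 35.7 kips; take 34.0 kips (yield).
Governing: min(25.2, 34.0) = 25.2 kips → weld metal.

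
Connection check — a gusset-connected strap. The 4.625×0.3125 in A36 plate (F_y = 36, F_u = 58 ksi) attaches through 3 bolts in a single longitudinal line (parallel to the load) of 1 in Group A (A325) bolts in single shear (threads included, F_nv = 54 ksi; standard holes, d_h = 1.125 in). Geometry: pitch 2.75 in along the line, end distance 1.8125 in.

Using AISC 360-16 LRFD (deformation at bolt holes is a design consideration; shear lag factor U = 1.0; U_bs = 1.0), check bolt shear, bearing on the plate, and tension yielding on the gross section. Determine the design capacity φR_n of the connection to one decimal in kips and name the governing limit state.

46.8 kips (gross-section yield governs)

Bolt shear: A_b = π(1)²/4 = 0.7854 in². φR_n = 0.75 × 54 × 0.7854 × 3 × 1 = 95.4 kips.
Bearing (0.3125 in plate, F_u = 58 ksi): end bolts L_c = 1.8125 − 1.125/2 = 1.25, R_n = min(1.2×1.25×0.3125×58, 2.4×1×0.3125×58) = 27.188 kips/bolt; interior L_c = 2.75 − 1.125 = 1.625, R_n = 35.344 kips/bolt. φR_n = 0.75 × (1×27.188 + 2×35.344) = 73.4 kips.
Tension yield (gross): A_g = 4.625×0.3125 = 1.4453 in². φR_n = 0.90 × 36 × 1.4453 = 46.8 kips.
Governing: min(95.4, 73.4, 46.8) = 46.8 kips → gross-section yield.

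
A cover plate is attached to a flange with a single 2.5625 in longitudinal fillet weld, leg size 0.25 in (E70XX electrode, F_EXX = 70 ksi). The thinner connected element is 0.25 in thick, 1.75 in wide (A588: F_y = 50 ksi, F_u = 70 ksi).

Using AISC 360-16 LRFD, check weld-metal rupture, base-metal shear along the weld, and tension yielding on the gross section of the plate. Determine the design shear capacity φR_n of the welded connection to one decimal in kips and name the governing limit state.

14.3 kips (weld metal governs)

Weld metal: throat = 0.707×0.25 = 0.17675 in, L = 2.5625 in. φR_n = 0.75 × 0.6 × 70 × 0.17675 × 2.5625 = 14.3 kips.
Base metal shear (0.25 in plate): yield φR_n = 1.0×0.6×50×0.25×2.5625 = 19.2 kips; rupture φR_n = 0.75×0.6×70×0.25×2.5625 = 20.2 kips; take 19.2 kips (yield).
Tension yield (gross): A_g = 1.75×0.25 = 0.4375 in². φR_n = 0.90 × 50 × 0.4375 = 19.7 kips.
Governing: min(14.3, 19.2, 19.7) = 14.3 kips → weld metal.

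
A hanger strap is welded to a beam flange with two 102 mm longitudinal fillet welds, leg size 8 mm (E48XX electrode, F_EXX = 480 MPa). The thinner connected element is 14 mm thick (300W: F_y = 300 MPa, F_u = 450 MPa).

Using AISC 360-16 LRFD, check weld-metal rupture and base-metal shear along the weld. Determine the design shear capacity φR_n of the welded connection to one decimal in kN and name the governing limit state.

Weld metal: throat = 0.707×8 = 5.656 mm, L = 2×102 = 204 mm. φR_n = 0.75 × 0.6 × 480 × 5.656 × 204 = 249.2 kN.
Base metal shear (14 mm plate): yield φR_n = 1.0×0.6×300×14×204 = 514.1 kN; rupture φR_n = 0.75×0.6×450×14×204 = 578.3 kN; take 514.1 kN (yield).
Governing: min(249.2, 514.1) = 249.2 kN → weld metal.

249.2 kN (weld metal governs)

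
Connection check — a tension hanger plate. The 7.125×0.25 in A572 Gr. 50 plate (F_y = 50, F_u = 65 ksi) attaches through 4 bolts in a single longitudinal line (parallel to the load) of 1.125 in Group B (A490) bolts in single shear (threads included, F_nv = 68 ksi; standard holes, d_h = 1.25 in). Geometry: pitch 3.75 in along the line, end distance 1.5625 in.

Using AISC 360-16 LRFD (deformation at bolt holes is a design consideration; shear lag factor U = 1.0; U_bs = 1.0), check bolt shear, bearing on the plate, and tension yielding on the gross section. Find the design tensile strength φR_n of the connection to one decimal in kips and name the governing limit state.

Bolt shear: A_b = π(1.125)²/4 = 0.99402 in². φR_n = 0.75 × 68 × 0.99402 × 4 × 1 = 202.8 kips.
Bearing (0.25 in plate, F_u = 65 ksi): end bolts L_c = 1.5625 − 1.25/2 = 0.9375, R_n = min(1.2×0.9375×0.25×65, 2.4×1.125×0.25×65) = 18.281 kips/bolt; interior L_c = 3.75 − 1.25 = 2.5, R_n = 43.875 kips/bolt. φR_n = 0.75 × (1×18.281 + 3×43.875) = 112.4 kips.
Tension yield (gross): A_g = 7.125×0.25 = 1.7813 in². φR_n = 0.90 × 50 × 1.7813 = 80.2 kips.
Governing: min(202.8, 112.4, 80.2) = 80.2 kips → gross-section yield.

80.2 kips (gross-section yield governs)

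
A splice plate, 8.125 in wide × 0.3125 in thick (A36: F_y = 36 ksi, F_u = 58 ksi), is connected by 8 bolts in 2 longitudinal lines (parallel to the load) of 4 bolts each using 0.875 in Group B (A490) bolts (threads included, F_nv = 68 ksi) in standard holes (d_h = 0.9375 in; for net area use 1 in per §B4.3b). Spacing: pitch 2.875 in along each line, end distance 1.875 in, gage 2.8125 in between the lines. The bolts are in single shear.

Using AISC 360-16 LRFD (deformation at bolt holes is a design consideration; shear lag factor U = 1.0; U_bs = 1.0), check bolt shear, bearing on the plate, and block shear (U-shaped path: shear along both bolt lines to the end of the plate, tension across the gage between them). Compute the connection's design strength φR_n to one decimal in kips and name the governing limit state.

131.0 kips (block shear governs)

Bolt shear: A_b = π(0.875)²/4 = 0.60132 in². φR_n = 0.75 × 68 × 0.60132 × 8 × 1 = 245.3 kips.
Bearing (0.3125 in plate, F_u = 58 ksi): end bolts L_c = 1.875 − 0.9375/2 = 1.40625, R_n = min(1.2×1.40625×0.3125×58, 2.4×0.875×0.3125×58) = 30.586 kips/bolt; interior L_c = 2.875 − 0.9375 = 1.9375, R_n = 38.063 kips/bolt. φR_n = 0.75 × (2×30.586 + 6×38.063) = 217.2 kips.
Block shear: shear path 2×[1.875+3×2.875] = 2×10.5 in, A_gv = 6.5625, A_nv = 2×(10.5 − 3.5×1)×0.3125 = 4.375 in²; tension across gage: (2.8125 − 1×1)×0.3125 = 0.56641 in². R_n = min(0.6×58×4.375, 0.6×36×6.5625) + 1.0×58×0.56641 = min(152.25, 141.75) + 32.852 = 174.6 kips. φR_n = 0.75 × 174.6 = 131.0 kips.
Governing: min(245.3, 217.2, 131.0) = 131.0 kips → block shear.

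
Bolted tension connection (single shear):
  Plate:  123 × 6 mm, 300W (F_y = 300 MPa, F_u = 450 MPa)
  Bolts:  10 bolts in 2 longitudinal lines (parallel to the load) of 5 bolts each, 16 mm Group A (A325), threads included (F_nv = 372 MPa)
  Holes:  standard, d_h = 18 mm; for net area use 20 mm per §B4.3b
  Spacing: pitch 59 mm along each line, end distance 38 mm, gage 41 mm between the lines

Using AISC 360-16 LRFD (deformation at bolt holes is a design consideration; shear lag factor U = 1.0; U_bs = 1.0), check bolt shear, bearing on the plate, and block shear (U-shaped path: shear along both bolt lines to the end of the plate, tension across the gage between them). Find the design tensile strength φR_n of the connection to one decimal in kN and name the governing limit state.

Bolt shear: A_b = π(16)²/4 = 201.06 mm². φR_n = 0.75 × 372 × 201.06 × 10 × 1 = 561.0 kN.
Bearing (6 mm plate, F_u = 450 MPa): end bolts L_c = 38 − 18/2 = 29, R_n = min(1.2×29×6×450, 2.4×16×6×450) = 93.96 kN/bolt; interior L_c = 59 − 18 = 41, R_n = 103.68 kN/bolt. φR_n = 0.75 × (2×93.96 + 8×103.68) = 763.0 kN.
Block shear: shear path 2×[38+4×59] = 2×274 mm, A_gv = 3288, A_nv = 2×(274 − 4.5×20)×6 = 2208 mm²; tension across gage: (41 − 1×20)×6 = 126 mm². R_n = min(0.6×450×2208, 0.6×300×3288) + 1.0×450×126 = min(596.16, 591.84) + 56.7 = 648.54 kN. φR_n = 0.75 × 648.54 = 486.4 kN.
Governing: min(561.0, 763.0, 486.4) = 486.4 kN → block shear.

486.4 kN (block shear governs)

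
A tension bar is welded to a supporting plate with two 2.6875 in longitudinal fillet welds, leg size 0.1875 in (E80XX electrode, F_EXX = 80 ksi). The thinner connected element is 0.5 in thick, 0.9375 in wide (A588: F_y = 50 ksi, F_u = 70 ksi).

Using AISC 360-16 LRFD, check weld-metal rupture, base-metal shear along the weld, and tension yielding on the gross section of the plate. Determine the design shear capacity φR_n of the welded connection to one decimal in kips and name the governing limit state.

21.1 kips (gross-section yield governs)

Weld metal: throat = 0.707×0.1875 = 0.13256 in, L = 2×2.6875 = 5.375 in. φR_n = 0.75 × 0.6 × 80 × 0.13256 × 5.375 = 25.7 kips.
Base metal shear (0.5 in plate): yield φR_n = 1.0×0.6×50×0.5×5.375 = 80.6 kips; rupture φR_n = 0.75×0.6×70×0.5×5.375 = 84.7 kips; take 80.6 kips (yield).
Tension yield (gross): A_g = 0.9375×0.5 = 0.46875 in². φR_n = 0.90 × 50 × 0.46875 = 21.1 kips.
Governing: min(25.7, 80.6, 21.1) = 21.1 kips → gross-section yield.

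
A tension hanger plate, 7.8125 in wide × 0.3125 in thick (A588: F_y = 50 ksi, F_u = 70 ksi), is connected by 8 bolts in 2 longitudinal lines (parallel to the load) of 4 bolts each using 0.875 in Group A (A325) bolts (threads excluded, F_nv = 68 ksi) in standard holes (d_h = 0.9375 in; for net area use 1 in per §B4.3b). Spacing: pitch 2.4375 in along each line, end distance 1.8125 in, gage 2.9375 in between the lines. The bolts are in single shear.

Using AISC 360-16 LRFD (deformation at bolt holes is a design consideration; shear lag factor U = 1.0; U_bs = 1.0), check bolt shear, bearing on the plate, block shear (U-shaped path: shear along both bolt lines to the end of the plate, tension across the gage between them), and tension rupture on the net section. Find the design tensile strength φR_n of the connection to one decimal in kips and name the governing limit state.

Bolt shear: A_b = π(0.875)²/4 = 0.60132 in². φR_n = 0.75 × 68 × 0.60132 × 8 × 1 = 245.3 kips.
Bearing (0.3125 in plate, F_u = 70 ksi): end bolts L_c = 1.8125 − 0.9375/2 = 1.34375, R_n = min(1.2×1.34375×0.3125×70, 2.4×0.875×0.3125×70) = 35.273 kips/bolt; interior L_c = 2.4375 − 0.9375 = 1.5, R_n = 39.375 kips/bolt. φR_n = 0.75 × (2×35.273 + 6×39.375) = 230.1 kips.
Block shear: shear path 2×[1.8125+3×2.4375] = 2×9.125 in, A_gv = 5.7031, A_nv = 2×(9.125 − 3.5×1)×0.3125 = 3.5156 in²; tension across gage: (2.9375 − 1×1)×0.3125 = 0.60547 in². R_n = min(0.6×70×3.5156, 0.6×50×5.7031) + 1.0×70×0.60547 = min(147.66, 171.09) + 42.383 = 190.04 kips. φR_n = 0.75 × 190.04 = 142.5 kips.
Tension rupture (net): A_n = (7.8125 − 2×1)×0.3125 = 1.8164 in² (U = 1.0, A_e = A_n). φR_n = 0.75 × 70 × 1.8164 = 95.4 kips.
Governing: min(245.3, 230.1, 142.5, 95.4) = 95.4 kips → net-section rupture.

95.4 kips (net-section rupture governs)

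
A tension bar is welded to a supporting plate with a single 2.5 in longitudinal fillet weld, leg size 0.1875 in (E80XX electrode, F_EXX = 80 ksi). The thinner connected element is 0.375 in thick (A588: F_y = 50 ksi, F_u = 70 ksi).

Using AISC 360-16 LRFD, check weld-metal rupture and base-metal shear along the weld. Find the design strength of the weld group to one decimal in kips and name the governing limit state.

Weld metal: throat = 0.707×0.1875 = 0.13256 in, L = 2.5 in. φR_n = 0.75 × 0.6 × 80 × 0.13256 × 2.5 = 11.9 kips.
Base metal shear (0.375 in plate): yield φR_n = 1.0×0.6×50×0.375×2.5 = 28.1 kips; rupture φR_n = 0.75×0.6×70×0.375×2.5 = 29.5 kips; take 28.1 kips (yield).
Governing: min(11.9, 28.1) = 11.9 kips → weld metal.

11.9 kips (weld metal governs)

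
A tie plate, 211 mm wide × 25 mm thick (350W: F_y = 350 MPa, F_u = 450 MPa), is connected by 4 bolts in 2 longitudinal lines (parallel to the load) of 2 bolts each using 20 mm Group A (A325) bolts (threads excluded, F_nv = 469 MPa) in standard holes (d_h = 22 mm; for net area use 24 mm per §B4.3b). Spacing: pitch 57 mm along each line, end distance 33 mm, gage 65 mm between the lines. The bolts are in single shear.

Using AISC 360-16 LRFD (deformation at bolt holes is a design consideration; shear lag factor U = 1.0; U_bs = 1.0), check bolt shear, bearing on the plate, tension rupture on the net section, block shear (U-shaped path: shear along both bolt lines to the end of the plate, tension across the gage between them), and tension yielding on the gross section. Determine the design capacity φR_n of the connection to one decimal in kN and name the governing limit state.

Bolt shear: A_b = π(20)²/4 = 314.16 mm². φR_n = 0.75 × 469 × 314.16 × 4 × 1 = 442.0 kN.
Bearing (25 mm plate, F_u = 450 MPa): end bolts L_c = 33 − 22/2 = 22, R_n = min(1.2×22×25×450, 2.4×20×25×450) = 297 kN/bolt; interior L_c = 57 − 22 = 35, R_n = 472.5 kN/bolt. φR_n = 0.75 × (2×297 + 2×472.5) = 1154.3 kN.
Tension rupture (net): A_n = (211 − 2×24)×25 = 4075 mm² (U = 1.0, A_e = A_n). φR_n = 0.75 × 450 × 4075 = 1375.3 kN.
Block shear: shear path 2×[33+1×57] = 2×90 mm, A_gv = 4500, A_nv = 2×(90 − 1.5×24)×25 = 2700 mm²; tension across gage: (65 − 1×24)×25 = 1025 mm². R_n = min(0.6×450×2700, 0.6×350×4500) + 1.0×450×1025 = min(729, 945) + 461.25 = 1190.3 kN. φR_n = 0.75 × 1190.3 = 892.7 kN.
Tension yield (gross): A_g = 211×25 = 5275 mm². φR_n = 0.90 × 350 × 5275 = 1661.6 kN.
Governing: min(442.0, 1154.3, 1375.3, 892.7, 1661.6) = 442.0 kN → bolt shear.

442.0 kN (bolt shear governs)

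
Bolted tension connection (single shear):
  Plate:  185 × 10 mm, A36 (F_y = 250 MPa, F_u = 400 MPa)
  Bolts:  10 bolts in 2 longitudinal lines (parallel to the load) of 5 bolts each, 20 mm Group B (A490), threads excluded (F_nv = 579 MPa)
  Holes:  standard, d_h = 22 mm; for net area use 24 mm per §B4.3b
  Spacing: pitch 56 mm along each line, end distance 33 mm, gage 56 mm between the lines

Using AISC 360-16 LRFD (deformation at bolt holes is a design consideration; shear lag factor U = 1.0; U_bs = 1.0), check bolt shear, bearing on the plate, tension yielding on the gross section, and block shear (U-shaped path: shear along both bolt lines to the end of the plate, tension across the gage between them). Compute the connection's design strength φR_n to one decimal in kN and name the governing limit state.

Bolt shear: A_b = π(20)²/4 = 314.16 mm². φR_n = 0.75 × 579 × 314.16 × 10 × 1 = 1364.2 kN.
Bearing (10 mm plate, F_u = 400 MPa): end bolts L_c = 33 − 22/2 = 22, R_n = min(1.2×22×10×400, 2.4×20×10×400) = 105.6 kN/bolt; interior L_c = 56 − 22 = 34, R_n = 163.2 kN/bolt. φR_n = 0.75 × (2×105.6 + 8×163.2) = 1137.6 kN.
Tension yield (gross): A_g = 185×10 = 1850 mm². φR_n = 0.90 × 250 × 1850 = 416.3 kN.
Block shear: shear path 2×[33+4×56] = 2×257 mm, A_gv = 5140, A_nv = 2×(257 − 4.5×24)×10 = 2980 mm²; tension across gage: (56 − 1×24)×10 = 320 mm². R_n = min(0.6×400×2980, 0.6×250×5140) + 1.0×400×320 = min(715.2, 771) + 128 = 843.2 kN. φR_n = 0.75 × 843.2 = 632.4 kN.
Governing: min(1364.2, 1137.6, 416.3, 632.4) = 416.3 kN → gross-section yield.

416.3 kN (gross-section yield governs)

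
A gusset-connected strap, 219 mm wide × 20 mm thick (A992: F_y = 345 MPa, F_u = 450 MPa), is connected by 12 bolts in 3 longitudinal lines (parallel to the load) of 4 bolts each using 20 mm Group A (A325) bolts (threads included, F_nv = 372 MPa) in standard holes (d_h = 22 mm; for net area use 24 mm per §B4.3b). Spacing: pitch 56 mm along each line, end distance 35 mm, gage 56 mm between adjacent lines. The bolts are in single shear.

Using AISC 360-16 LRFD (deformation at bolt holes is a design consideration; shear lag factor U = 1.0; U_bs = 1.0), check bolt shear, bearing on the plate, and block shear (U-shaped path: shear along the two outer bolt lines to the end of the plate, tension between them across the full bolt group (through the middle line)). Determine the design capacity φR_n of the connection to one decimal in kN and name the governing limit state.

Bolt shear: A_b = π(20)²/4 = 314.16 mm². φR_n = 0.75 × 372 × 314.16 × 12 × 1 = 1051.8 kN.
Bearing (20 mm plate, F_u = 450 MPa): end bolts L_c = 35 − 22/2 = 24, R_n = min(1.2×24×20×450, 2.4×20×20×450) = 259.2 kN/bolt; interior L_c = 56 − 22 = 34, R_n = 367.2 kN/bolt. φR_n = 0.75 × (3×259.2 + 9×367.2) = 3061.8 kN.
Block shear: shear path 2×[35+3×56] = 2×203 mm, A_gv = 8120, A_nv = 2×(203 − 3.5×24)×20 = 4760 mm²; tension across gage: (112 − 2×24)×20 = 1280 mm². R_n = min(0.6×450×4760, 0.6×345×8120) + 1.0×450×1280 = min(1285.2, 1680.8) + 576 = 1861.2 kN. φR_n = 0.75 × 1861.2 = 1395.9 kN.
Governing: min(1051.8, 3061.8, 1395.9) = 1051.8 kN → bolt shear.

1051.8 kN (bolt shear governs)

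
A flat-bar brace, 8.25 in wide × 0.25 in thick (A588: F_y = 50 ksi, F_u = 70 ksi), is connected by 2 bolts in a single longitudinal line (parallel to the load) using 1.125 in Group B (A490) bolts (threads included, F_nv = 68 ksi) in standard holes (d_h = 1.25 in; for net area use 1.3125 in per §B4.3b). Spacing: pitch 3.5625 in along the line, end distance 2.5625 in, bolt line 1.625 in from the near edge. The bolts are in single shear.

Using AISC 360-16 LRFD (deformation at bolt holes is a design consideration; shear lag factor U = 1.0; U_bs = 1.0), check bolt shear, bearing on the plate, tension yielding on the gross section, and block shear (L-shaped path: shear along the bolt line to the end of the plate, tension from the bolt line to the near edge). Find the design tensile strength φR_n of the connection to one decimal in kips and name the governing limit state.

Bolt shear: A_b = π(1.125)²/4 = 0.99402 in². φR_n = 0.75 × 68 × 0.99402 × 2 × 1 = 101.4 kips.
Bearing (0.25 in plate, F_u = 70 ksi): end bolts L_c = 2.5625 − 1.25/2 = 1.9375, R_n = min(1.2×1.9375×0.25×70, 2.4×1.125×0.25×70) = 40.688 kips/bolt; interior L_c = 3.5625 − 1.25 = 2.3125, R_n = 47.25 kips/bolt. φR_n = 0.75 × (1×40.688 + 1×47.25) = 66.0 kips.
Tension yield (gross): A_g = 8.25×0.25 = 2.0625 in². φR_n = 0.90 × 50 × 2.0625 = 92.8 kips.
Block shear: shear path 1×[2.5625+1×3.5625] = 1×6.125 in, A_gv = 1.5313, A_nv = 1×(6.125 − 1.5×1.3125)×0.25 = 1.0391 in²; tension to near edge: (1.625 − 0.5×1.3125)×0.25 = 0.24219 in². R_n = min(0.6×70×1.0391, 0.6×50×1.5313) + 1.0×70×0.24219 = min(43.642, 45.939) + 16.953 = 60.595 kips. φR_n = 0.75 × 60.595 = 45.4 kips.
Governing: min(101.4, 66.0, 92.8, 45.4) = 45.4 kips → block shear.

45.4 kips (block shear governs)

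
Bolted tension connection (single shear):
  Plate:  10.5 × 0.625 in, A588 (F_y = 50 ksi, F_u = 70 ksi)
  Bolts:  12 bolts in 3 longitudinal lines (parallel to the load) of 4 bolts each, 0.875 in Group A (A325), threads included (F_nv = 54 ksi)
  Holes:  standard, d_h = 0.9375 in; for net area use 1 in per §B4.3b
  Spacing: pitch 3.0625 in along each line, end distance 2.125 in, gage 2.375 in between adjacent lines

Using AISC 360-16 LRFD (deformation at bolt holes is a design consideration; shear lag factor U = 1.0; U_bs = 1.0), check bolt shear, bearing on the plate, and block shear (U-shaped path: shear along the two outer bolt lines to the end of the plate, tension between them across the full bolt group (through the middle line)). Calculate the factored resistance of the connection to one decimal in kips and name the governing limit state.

292.2 kips (bolt shear governs)

Bolt shear: A_b = π(0.875)²/4 = 0.60132 in². φR_n = 0.75 × 54 × 0.60132 × 12 × 1 = 292.2 kips.
Bearing (0.625 in plate, F_u = 70 ksi): end bolts L_c = 2.125 − 0.9375/2 = 1.65625, R_n = min(1.2×1.65625×0.625×70, 2.4×0.875×0.625×70) = 86.953 kips/bolt; interior L_c = 3.0625 − 0.9375 = 2.125, R_n = 91.875 kips/bolt. φR_n = 0.75 × (3×86.953 + 9×91.875) = 815.8 kips.
Block shear: shear path 2×[2.125+3×3.0625] = 2×11.3125 in, A_gv = 14.141, A_nv = 2×(11.3125 − 3.5×1)×0.625 = 9.7656 in²; tension across gage: (4.75 − 2×1)×0.625 = 1.7188 in². R_n = min(0.6×70×9.7656, 0.6×50×14.141) + 1.0×70×1.7188 = min(410.16, 424.23) + 120.32 = 530.48 kips. φR_n = 0.75 × 530.48 = 397.9 kips.
Governing: min(292.2, 815.8, 397.9) = 292.2 kips → bolt shear.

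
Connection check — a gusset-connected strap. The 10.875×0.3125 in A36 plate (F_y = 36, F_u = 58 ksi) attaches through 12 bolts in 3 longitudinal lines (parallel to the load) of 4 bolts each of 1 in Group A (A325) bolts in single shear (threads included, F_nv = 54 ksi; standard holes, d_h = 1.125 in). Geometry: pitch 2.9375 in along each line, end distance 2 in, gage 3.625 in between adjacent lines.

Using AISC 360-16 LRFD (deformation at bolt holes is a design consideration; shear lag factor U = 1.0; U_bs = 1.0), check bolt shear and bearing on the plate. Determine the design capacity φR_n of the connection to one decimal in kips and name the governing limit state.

336.4 kips (bearing governs)

Bolt shear: A_b = π(1)²/4 = 0.7854 in². φR_n = 0.75 × 54 × 0.7854 × 12 × 1 = 381.7 kips.
Bearing (0.3125 in plate, F_u = 58 ksi): end bolts L_c = 2 − 1.125/2 = 1.4375, R_n = min(1.2×1.4375×0.3125×58, 2.4×1×0.3125×58) = 31.266 kips/bolt; interior L_c = 2.9375 − 1.125 = 1.8125, R_n = 39.422 kips/bolt. φR_n = 0.75 × (3×31.266 + 9×39.422) = 336.4 kips.
Governing: min(381.7, 336.4) = 336.4 kips → bearing.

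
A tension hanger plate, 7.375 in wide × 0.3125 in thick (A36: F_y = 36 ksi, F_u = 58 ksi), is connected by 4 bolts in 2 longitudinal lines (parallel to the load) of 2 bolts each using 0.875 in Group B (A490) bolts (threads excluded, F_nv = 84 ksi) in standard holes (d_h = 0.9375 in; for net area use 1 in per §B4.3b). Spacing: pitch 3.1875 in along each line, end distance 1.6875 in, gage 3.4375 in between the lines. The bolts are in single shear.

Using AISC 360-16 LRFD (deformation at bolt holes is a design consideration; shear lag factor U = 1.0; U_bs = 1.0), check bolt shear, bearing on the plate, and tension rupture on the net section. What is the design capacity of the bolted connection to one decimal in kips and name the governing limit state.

73.1 kips (net-section rupture governs)

Bolt shear: A_b = π(0.875)²/4 = 0.60132 in². φR_n = 0.75 × 84 × 0.60132 × 4 × 1 = 151.5 kips.
Bearing (0.3125 in plate, F_u = 58 ksi): end bolts L_c = 1.6875 − 0.9375/2 = 1.21875, R_n = min(1.2×1.21875×0.3125×58, 2.4×0.875×0.3125×58) = 26.508 kips/bolt; interior L_c = 3.1875 − 0.9375 = 2.25, R_n = 38.063 kips/bolt. φR_n = 0.75 × (2×26.508 + 2×38.063) = 96.9 kips.
Tension rupture (net): A_n = (7.375 − 2×1)×0.3125 = 1.6797 in² (U = 1.0, A_e = A_n). φR_n = 0.75 × 58 × 1.6797 = 73.1 kips.
Governing: min(151.5, 96.9, 73.1) = 73.1 kips → net-section rupture.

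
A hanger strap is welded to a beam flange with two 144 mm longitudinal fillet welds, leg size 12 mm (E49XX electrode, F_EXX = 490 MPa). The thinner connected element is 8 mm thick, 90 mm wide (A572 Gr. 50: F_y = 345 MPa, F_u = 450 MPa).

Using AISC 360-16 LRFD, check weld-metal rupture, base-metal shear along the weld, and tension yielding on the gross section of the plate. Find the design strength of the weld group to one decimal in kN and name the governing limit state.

Weld metal: throat = 0.707×12 = 8.484 mm, L = 2×144 = 288 mm. φR_n = 0.75 × 0.6 × 490 × 8.484 × 288 = 538.8 kN.
Base metal shear (8 mm plate): yield φR_n = 1.0×0.6×345×8×288 = 476.9 kN; rupture φR_n = 0.75×0.6×450×8×288 = 466.6 kN; take 466.6 kN (rupture).
Tension yield (gross): A_g = 90×8 = 720 mm². φR_n = 0.90 × 345 × 720 = 223.6 kN.
Governing: min(538.8, 466.6, 223.6) = 223.6 kN → gross-section yield.

223.6 kN (gross-section yield governs)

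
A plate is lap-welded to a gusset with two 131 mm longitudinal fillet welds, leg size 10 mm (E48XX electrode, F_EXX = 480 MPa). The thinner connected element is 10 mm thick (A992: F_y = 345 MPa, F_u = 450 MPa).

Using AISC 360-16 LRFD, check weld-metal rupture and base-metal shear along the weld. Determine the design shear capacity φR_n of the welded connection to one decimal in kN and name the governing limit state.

Weld metal: throat = 0.707×10 = 7.07 mm, L = 2×131 = 262 mm. φR_n = 0.75 × 0.6 × 480 × 7.07 × 262 = 400.1 kN.
Base metal shear (10 mm plate): yield φR_n = 1.0×0.6×345×10×262 = 542.3 kN; rupture φR_n = 0.75×0.6×450×10×262 = 530.6 kN; take 530.6 kN (rupture).
Governing: min(400.1, 530.6) = 400.1 kN → weld metal.

400.1 kN (weld metal governs)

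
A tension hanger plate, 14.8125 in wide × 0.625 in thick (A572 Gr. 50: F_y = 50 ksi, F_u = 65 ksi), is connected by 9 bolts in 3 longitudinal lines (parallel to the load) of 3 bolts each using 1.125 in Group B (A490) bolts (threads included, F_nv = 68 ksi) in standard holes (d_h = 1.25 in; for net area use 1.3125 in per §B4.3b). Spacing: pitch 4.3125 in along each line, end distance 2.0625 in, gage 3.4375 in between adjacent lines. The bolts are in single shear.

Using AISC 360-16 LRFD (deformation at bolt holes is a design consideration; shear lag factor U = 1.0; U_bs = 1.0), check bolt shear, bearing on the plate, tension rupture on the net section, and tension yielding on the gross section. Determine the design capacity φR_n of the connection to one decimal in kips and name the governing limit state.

331.3 kips (net-section rupture governs)

Bolt shear: A_b = π(1.125)²/4 = 0.99402 in². φR_n = 0.75 × 68 × 0.99402 × 9 × 1 = 456.3 kips.
Bearing (0.625 in plate, F_u = 65 ksi): end bolts L_c = 2.0625 − 1.25/2 = 1.4375, R_n = min(1.2×1.4375×0.625×65, 2.4×1.125×0.625×65) = 70.078 kips/bolt; interior L_c = 4.3125 − 1.25 = 3.0625, R_n = 109.69 kips/bolt. φR_n = 0.75 × (3×70.078 + 6×109.69) = 651.3 kips.
Tension rupture (net): A_n = (14.8125 − 3×1.3125)×0.625 = 6.7969 in² (U = 1.0, A_e = A_n). φR_n = 0.75 × 65 × 6.7969 = 331.3 kips.
Tension yield (gross): A_g = 14.8125×0.625 = 9.2578 in². φR_n = 0.90 × 50 × 9.2578 = 416.6 kips.
Governing: min(456.3, 651.3, 331.3, 416.6) = 331.3 kips → net-section rupture.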